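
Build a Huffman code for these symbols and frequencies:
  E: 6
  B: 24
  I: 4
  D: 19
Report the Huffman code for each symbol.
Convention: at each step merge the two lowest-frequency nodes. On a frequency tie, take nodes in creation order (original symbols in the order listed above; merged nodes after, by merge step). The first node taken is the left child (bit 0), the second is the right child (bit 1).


Huffman tree construction:
Step 1: Merge I(4) + E(6) = 10
Step 2: Merge (I+E)(10) + D(19) = 29
Step 3: Merge B(24) + ((I+E)+D)(29) = 53
Read each symbol's code off the tree from the root (left child = 0, right child = 1).

Codes:
  E: 101 (length 3)
  B: 0 (length 1)
  I: 100 (length 3)
  D: 11 (length 2)
Average code length: 92/53 = 1.7358 bits/symbol


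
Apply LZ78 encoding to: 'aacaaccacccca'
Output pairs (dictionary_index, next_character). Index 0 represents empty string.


LZ78 encoding steps:
Dictionary: {0: ''}
Step 1: w='' (idx 0), next='a' -> output (0, 'a'), add 'a' as idx 1
Step 2: w='a' (idx 1), next='c' -> output (1, 'c'), add 'ac' as idx 2
Step 3: w='a' (idx 1), next='a' -> output (1, 'a'), add 'aa' as idx 3
Step 4: w='' (idx 0), next='c' -> output (0, 'c'), add 'c' as idx 4
Step 5: w='c' (idx 4), next='a' -> output (4, 'a'), add 'ca' as idx 5
Step 6: w='c' (idx 4), next='c' -> output (4, 'c'), add 'cc' as idx 6
Step 7: w='cc' (idx 6), next='a' -> output (6, 'a'), add 'cca' as idx 7


Encoded: [(0, 'a'), (1, 'c'), (1, 'a'), (0, 'c'), (4, 'a'), (4, 'c'), (6, 'a')]


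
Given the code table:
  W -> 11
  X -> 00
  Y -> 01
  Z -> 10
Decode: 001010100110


Decoding:
00 -> X
10 -> Z
10 -> Z
10 -> Z
01 -> Y
10 -> Z


Result: XZZZYZ


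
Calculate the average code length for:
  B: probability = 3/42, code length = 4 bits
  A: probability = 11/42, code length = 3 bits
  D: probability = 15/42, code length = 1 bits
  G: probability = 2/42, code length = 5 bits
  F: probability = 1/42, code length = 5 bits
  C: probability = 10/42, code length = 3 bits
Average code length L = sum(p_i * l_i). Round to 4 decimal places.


Weighted contributions p_i * l_i:
  B: (3/42) * 4 = 12/42
  A: (11/42) * 3 = 33/42
  D: (15/42) * 1 = 15/42
  G: (2/42) * 5 = 10/42
  F: (1/42) * 5 = 5/42
  C: (10/42) * 3 = 30/42
Sum = (12 + 33 + 15 + 10 + 5 + 30)/42 = 105/42

L = 105/42 = 2.5000 bits/symbol


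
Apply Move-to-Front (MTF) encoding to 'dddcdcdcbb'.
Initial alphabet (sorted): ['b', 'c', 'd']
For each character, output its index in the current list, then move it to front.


MTF encoding:
'd': index 2 in ['b', 'c', 'd'] -> ['d', 'b', 'c']
'd': index 0 in ['d', 'b', 'c'] -> ['d', 'b', 'c']
'd': index 0 in ['d', 'b', 'c'] -> ['d', 'b', 'c']
'c': index 2 in ['d', 'b', 'c'] -> ['c', 'd', 'b']
'd': index 1 in ['c', 'd', 'b'] -> ['d', 'c', 'b']
'c': index 1 in ['d', 'c', 'b'] -> ['c', 'd', 'b']
'd': index 1 in ['c', 'd', 'b'] -> ['d', 'c', 'b']
'c': index 1 in ['d', 'c', 'b'] -> ['c', 'd', 'b']
'b': index 2 in ['c', 'd', 'b'] -> ['b', 'c', 'd']
'b': index 0 in ['b', 'c', 'd'] -> ['b', 'c', 'd']


Output: [2, 0, 0, 2, 1, 1, 1, 1, 2, 0]


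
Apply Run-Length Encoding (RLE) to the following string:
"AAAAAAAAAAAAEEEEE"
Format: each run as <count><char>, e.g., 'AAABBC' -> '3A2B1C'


Scanning runs left to right:
  i=0: run of 'A' x 12 -> '12A'
  i=12: run of 'E' x 5 -> '5E'

RLE = 12A5E


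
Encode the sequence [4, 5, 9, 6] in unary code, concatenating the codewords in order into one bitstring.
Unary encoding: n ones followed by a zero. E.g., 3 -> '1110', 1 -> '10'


Encode each number as n ones followed by a terminating 0:
  4 -> 11110 (5 bits)
  5 -> 111110 (6 bits)
  9 -> 1111111110 (10 bits)
  6 -> 1111110 (7 bits)
Total length = 5 + 6 + 10 + 7 = 28 bits.

Unary([4, 5, 9, 6]) = 1111011111011111111101111110 (28 bits)


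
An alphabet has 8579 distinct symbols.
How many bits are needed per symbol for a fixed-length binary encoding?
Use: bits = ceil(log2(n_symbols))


log2(8579) = 13.0666
Bracket: 2^13 = 8192 < 8579 <= 2^14 = 16384
So ceil(log2(8579)) = 14

bits = ceil(log2(8579)) = ceil(13.0666) = 14 bits


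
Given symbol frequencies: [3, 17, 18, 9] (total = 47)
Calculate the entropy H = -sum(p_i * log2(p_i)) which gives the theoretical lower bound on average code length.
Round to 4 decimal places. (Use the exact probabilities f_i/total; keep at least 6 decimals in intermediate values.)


Per-symbol terms -p_i * log2(p_i) with p_i = f_i/47:
  p = 3/47 = 0.063830: log2(p) = -3.969626, -p*log2(p) = 0.253380
  p = 17/47 = 0.361702: log2(p) = -1.467126, -p*log2(p) = 0.530663
  p = 18/47 = 0.382979: log2(p) = -1.384664, -p*log2(p) = 0.530297
  p = 9/47 = 0.191489: log2(p) = -2.384664, -p*log2(p) = 0.456638
H = 0.253380 + 0.530663 + 0.530297 + 0.456638 = 1.770978

H = 1.771 bits/symbol


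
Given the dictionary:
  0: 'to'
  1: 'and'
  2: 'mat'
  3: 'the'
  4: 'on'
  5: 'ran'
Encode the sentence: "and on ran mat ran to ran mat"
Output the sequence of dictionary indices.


Look up each word in the dictionary:
  'and' -> 1
  'on' -> 4
  'ran' -> 5
  'mat' -> 2
  'ran' -> 5
  'to' -> 0
  'ran' -> 5
  'mat' -> 2

Encoded: [1, 4, 5, 2, 5, 0, 5, 2]


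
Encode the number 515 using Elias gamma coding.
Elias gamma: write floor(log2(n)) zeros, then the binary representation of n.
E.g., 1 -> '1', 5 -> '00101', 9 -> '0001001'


num_bits = floor(log2(515)) + 1 = 10
leading_zeros = num_bits - 1 = 9
binary(515) = 1000000011

Elias gamma(515) = '000000000' + '1000000011' = 0000000001000000011 (19 bits)


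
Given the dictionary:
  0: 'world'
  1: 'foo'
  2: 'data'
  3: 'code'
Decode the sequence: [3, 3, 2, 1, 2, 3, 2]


Look up each index in the dictionary:
  3 -> 'code'
  3 -> 'code'
  2 -> 'data'
  1 -> 'foo'
  2 -> 'data'
  3 -> 'code'
  2 -> 'data'

Decoded: "code code data foo data code data"


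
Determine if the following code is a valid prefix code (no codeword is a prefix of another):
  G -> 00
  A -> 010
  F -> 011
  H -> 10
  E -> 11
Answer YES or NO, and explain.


Checking each pair (does one codeword prefix another?):
  G='00' vs A='010': no prefix
  G='00' vs F='011': no prefix
  G='00' vs H='10': no prefix
  G='00' vs E='11': no prefix
  A='010' vs G='00': no prefix
  A='010' vs F='011': no prefix
  A='010' vs H='10': no prefix
  A='010' vs E='11': no prefix
  F='011' vs G='00': no prefix
  F='011' vs A='010': no prefix
  F='011' vs H='10': no prefix
  F='011' vs E='11': no prefix
  H='10' vs G='00': no prefix
  H='10' vs A='010': no prefix
  H='10' vs F='011': no prefix
  H='10' vs E='11': no prefix
  E='11' vs G='00': no prefix
  E='11' vs A='010': no prefix
  E='11' vs F='011': no prefix
  E='11' vs H='10': no prefix
No violation found over all pairs.

YES -- this is a valid prefix code. No codeword is a prefix of any other codeword.


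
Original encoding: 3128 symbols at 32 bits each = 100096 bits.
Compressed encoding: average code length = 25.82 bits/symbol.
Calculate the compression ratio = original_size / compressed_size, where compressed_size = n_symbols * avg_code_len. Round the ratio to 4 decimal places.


original_size = n_symbols * orig_bits = 3128 * 32 = 100096 bits
compressed_size = n_symbols * avg_code_len = 3128 * 25.82 = 80764.96 bits
ratio = original_size / compressed_size = 100096 / 80764.96 = 1.2393

Compression ratio = 1.2393


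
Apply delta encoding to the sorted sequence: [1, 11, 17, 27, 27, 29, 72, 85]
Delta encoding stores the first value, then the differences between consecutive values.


First value: 1
Deltas:
  11 - 1 = 10
  17 - 11 = 6
  27 - 17 = 10
  27 - 27 = 0
  29 - 27 = 2
  72 - 29 = 43
  85 - 72 = 13


Delta encoded: [1, 10, 6, 10, 0, 2, 43, 13]


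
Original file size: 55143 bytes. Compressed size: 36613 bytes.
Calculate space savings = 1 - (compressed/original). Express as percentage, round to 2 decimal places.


ratio = compressed/original = 36613/55143 = 0.663965
savings = 1 - ratio = 1 - 0.663965 = 0.336035
as a percentage: 0.336035 * 100 = 33.6%

Space savings = 1 - 36613/55143 = 33.6%


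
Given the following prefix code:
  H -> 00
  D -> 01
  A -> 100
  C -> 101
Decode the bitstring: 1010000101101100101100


Decoding step by step:
Bits 101 -> C
Bits 00 -> H
Bits 00 -> H
Bits 101 -> C
Bits 101 -> C
Bits 100 -> A
Bits 101 -> C
Bits 100 -> A


Decoded message: CHHCCACA


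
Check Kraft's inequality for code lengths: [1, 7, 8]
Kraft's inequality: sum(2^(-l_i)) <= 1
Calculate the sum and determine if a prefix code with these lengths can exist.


Sum = 2^(-1) + 2^(-7) + 2^(-8)
    = 0.5 + 0.0078125 + 0.00390625
    = 131/256 = 0.51171875
Since 0.51171875 <= 1, Kraft's inequality IS satisfied.
A prefix code with these lengths CAN exist.

Kraft sum = 0.51171875. Satisfied.


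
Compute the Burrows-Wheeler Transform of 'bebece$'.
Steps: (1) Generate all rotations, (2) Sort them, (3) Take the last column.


Rotations (sorted):
  0: $bebece -> last char: e
  1: bebece$ -> last char: $
  2: bece$be -> last char: e
  3: ce$bebe -> last char: e
  4: e$bebec -> last char: c
  5: ebece$b -> last char: b
  6: ece$beb -> last char: b


BWT = e$eecbb


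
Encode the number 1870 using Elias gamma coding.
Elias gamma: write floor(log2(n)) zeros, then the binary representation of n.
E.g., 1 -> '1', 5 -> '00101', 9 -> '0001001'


num_bits = floor(log2(1870)) + 1 = 11
leading_zeros = num_bits - 1 = 10
binary(1870) = 11101001110

Elias gamma(1870) = '0000000000' + '11101001110' = 000000000011101001110 (21 bits)


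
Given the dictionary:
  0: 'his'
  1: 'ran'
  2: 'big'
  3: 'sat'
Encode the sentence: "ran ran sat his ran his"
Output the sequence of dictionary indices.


Look up each word in the dictionary:
  'ran' -> 1
  'ran' -> 1
  'sat' -> 3
  'his' -> 0
  'ran' -> 1
  'his' -> 0

Encoded: [1, 1, 3, 0, 1, 0]


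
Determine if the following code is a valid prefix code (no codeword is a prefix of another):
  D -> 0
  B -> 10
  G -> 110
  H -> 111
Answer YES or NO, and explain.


Checking each pair (does one codeword prefix another?):
  D='0' vs B='10': no prefix
  D='0' vs G='110': no prefix
  D='0' vs H='111': no prefix
  B='10' vs D='0': no prefix
  B='10' vs G='110': no prefix
  B='10' vs H='111': no prefix
  G='110' vs D='0': no prefix
  G='110' vs B='10': no prefix
  G='110' vs H='111': no prefix
  H='111' vs D='0': no prefix
  H='111' vs B='10': no prefix
  H='111' vs G='110': no prefix
No violation found over all pairs.

YES -- this is a valid prefix code. No codeword is a prefix of any other codeword.


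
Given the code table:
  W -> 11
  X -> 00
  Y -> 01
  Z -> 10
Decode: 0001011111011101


Decoding:
00 -> X
01 -> Y
01 -> Y
11 -> W
11 -> W
01 -> Y
11 -> W
01 -> Y


Result: XYYWWYWY


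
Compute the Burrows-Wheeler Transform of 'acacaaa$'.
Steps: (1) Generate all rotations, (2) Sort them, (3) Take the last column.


Rotations (sorted):
  0: $acacaaa -> last char: a
  1: a$acacaa -> last char: a
  2: aa$acaca -> last char: a
  3: aaa$acac -> last char: c
  4: acaaa$ac -> last char: c
  5: acacaaa$ -> last char: $
  6: caaa$aca -> last char: a
  7: cacaaa$a -> last char: a


BWT = aaacc$aa


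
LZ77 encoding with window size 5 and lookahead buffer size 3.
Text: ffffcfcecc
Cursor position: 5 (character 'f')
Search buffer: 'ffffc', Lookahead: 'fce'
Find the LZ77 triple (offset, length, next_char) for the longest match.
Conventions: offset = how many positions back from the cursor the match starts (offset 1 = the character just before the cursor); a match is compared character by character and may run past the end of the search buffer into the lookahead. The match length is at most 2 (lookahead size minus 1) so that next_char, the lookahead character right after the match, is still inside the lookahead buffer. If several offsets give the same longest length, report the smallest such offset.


Try each offset into the search buffer:
  offset=1 (pos 4, char 'c'): match length 0
  offset=2 (pos 3, char 'f'): match length 2
  offset=3 (pos 2, char 'f'): match length 1
  offset=4 (pos 1, char 'f'): match length 1
  offset=5 (pos 0, char 'f'): match length 1
Longest match has length 2 at offset 2.
next_char = character at position 5 + 2 = 7 -> 'e'

Best match: offset=2, length=2 (matching 'fc' starting at position 3)
LZ77 triple: (2, 2, 'e')


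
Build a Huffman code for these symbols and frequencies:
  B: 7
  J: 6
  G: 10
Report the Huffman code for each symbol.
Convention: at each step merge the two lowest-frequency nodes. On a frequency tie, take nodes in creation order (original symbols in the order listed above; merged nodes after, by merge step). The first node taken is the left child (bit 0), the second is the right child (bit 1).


Huffman tree construction:
Step 1: Merge J(6) + B(7) = 13
Step 2: Merge G(10) + (J+B)(13) = 23
Read each symbol's code off the tree from the root (left child = 0, right child = 1).

Codes:
  B: 11 (length 2)
  J: 10 (length 2)
  G: 0 (length 1)
Average code length: 36/23 = 1.5652 bits/symbol


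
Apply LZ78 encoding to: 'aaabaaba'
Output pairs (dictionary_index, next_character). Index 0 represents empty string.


LZ78 encoding steps:
Dictionary: {0: ''}
Step 1: w='' (idx 0), next='a' -> output (0, 'a'), add 'a' as idx 1
Step 2: w='a' (idx 1), next='a' -> output (1, 'a'), add 'aa' as idx 2
Step 3: w='' (idx 0), next='b' -> output (0, 'b'), add 'b' as idx 3
Step 4: w='aa' (idx 2), next='b' -> output (2, 'b'), add 'aab' as idx 4
Step 5: w='a' (idx 1), end of input -> output (1, '')


Encoded: [(0, 'a'), (1, 'a'), (0, 'b'), (2, 'b'), (1, '')]


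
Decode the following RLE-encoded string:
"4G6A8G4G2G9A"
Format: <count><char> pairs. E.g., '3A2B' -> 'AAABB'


Expanding each <count><char> pair:
  4G -> 'GGGG'
  6A -> 'AAAAAA'
  8G -> 'GGGGGGGG'
  4G -> 'GGGG'
  2G -> 'GG'
  9A -> 'AAAAAAAAA'

Decoded = GGGGAAAAAAGGGGGGGGGGGGGGAAAAAAAAA


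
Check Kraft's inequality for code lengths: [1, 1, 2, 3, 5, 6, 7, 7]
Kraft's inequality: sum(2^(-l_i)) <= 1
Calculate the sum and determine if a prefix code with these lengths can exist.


Sum = 2^(-1) + 2^(-1) + 2^(-2) + 2^(-3) + 2^(-5) + 2^(-6) + 2^(-7) + 2^(-7)
    = 0.5 + 0.5 + 0.25 + 0.125 + 0.03125 + 0.015625 + 0.0078125 + 0.0078125
    = 184/128 = 1.4375
Since 1.4375 > 1, Kraft's inequality is NOT satisfied.
A prefix code with these lengths CANNOT exist.

Kraft sum = 1.4375. Not satisfied.


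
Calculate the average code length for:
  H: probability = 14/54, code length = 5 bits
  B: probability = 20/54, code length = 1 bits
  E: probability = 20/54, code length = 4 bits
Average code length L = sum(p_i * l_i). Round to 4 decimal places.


Weighted contributions p_i * l_i:
  H: (14/54) * 5 = 70/54
  B: (20/54) * 1 = 20/54
  E: (20/54) * 4 = 80/54
Sum = (70 + 20 + 80)/54 = 170/54

L = 170/54 = 3.1481 bits/symbol


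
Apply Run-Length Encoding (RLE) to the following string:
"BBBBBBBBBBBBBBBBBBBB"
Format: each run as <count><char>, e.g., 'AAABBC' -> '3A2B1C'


Scanning runs left to right:
  i=0: run of 'B' x 20 -> '20B'

RLE = 20B


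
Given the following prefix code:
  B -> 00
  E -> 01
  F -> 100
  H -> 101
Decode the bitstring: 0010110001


Decoding step by step:
Bits 00 -> B
Bits 101 -> H
Bits 100 -> F
Bits 01 -> E


Decoded message: BHFE


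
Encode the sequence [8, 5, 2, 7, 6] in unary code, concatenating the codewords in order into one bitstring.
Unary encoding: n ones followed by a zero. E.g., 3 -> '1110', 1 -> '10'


Encode each number as n ones followed by a terminating 0:
  8 -> 111111110 (9 bits)
  5 -> 111110 (6 bits)
  2 -> 110 (3 bits)
  7 -> 11111110 (8 bits)
  6 -> 1111110 (7 bits)
Total length = 9 + 6 + 3 + 8 + 7 = 33 bits.

Unary([8, 5, 2, 7, 6]) = 111111110111110110111111101111110 (33 bits)


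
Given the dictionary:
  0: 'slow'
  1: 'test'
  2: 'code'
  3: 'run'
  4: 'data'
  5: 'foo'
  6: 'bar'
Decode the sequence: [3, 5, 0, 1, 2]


Look up each index in the dictionary:
  3 -> 'run'
  5 -> 'foo'
  0 -> 'slow'
  1 -> 'test'
  2 -> 'code'

Decoded: "run foo slow test code"


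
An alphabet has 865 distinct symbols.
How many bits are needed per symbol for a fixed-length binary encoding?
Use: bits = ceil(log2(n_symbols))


log2(865) = 9.7566
Bracket: 2^9 = 512 < 865 <= 2^10 = 1024
So ceil(log2(865)) = 10

bits = ceil(log2(865)) = ceil(9.7566) = 10 bits


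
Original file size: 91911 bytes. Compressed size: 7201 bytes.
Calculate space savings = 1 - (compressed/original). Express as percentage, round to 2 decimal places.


ratio = compressed/original = 7201/91911 = 0.078348
savings = 1 - ratio = 1 - 0.078348 = 0.921652
as a percentage: 0.921652 * 100 = 92.17%

Space savings = 1 - 7201/91911 = 92.17%


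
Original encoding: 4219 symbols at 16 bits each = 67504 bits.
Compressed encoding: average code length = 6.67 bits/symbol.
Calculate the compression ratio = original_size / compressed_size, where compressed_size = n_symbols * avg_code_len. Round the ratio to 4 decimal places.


original_size = n_symbols * orig_bits = 4219 * 16 = 67504 bits
compressed_size = n_symbols * avg_code_len = 4219 * 6.67 = 28140.73 bits
ratio = original_size / compressed_size = 67504 / 28140.73 = 2.3988

Compression ratio = 2.3988


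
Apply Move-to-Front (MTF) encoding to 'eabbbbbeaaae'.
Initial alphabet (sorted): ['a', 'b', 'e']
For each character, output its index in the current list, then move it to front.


MTF encoding:
'e': index 2 in ['a', 'b', 'e'] -> ['e', 'a', 'b']
'a': index 1 in ['e', 'a', 'b'] -> ['a', 'e', 'b']
'b': index 2 in ['a', 'e', 'b'] -> ['b', 'a', 'e']
'b': index 0 in ['b', 'a', 'e'] -> ['b', 'a', 'e']
'b': index 0 in ['b', 'a', 'e'] -> ['b', 'a', 'e']
'b': index 0 in ['b', 'a', 'e'] -> ['b', 'a', 'e']
'b': index 0 in ['b', 'a', 'e'] -> ['b', 'a', 'e']
'e': index 2 in ['b', 'a', 'e'] -> ['e', 'b', 'a']
'a': index 2 in ['e', 'b', 'a'] -> ['a', 'e', 'b']
'a': index 0 in ['a', 'e', 'b'] -> ['a', 'e', 'b']
'a': index 0 in ['a', 'e', 'b'] -> ['a', 'e', 'b']
'e': index 1 in ['a', 'e', 'b'] -> ['e', 'a', 'b']


Output: [2, 1, 2, 0, 0, 0, 0, 2, 2, 0, 0, 1]


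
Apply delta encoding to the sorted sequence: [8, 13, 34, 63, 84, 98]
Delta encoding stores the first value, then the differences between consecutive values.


First value: 8
Deltas:
  13 - 8 = 5
  34 - 13 = 21
  63 - 34 = 29
  84 - 63 = 21
  98 - 84 = 14


Delta encoded: [8, 5, 21, 29, 21, 14]


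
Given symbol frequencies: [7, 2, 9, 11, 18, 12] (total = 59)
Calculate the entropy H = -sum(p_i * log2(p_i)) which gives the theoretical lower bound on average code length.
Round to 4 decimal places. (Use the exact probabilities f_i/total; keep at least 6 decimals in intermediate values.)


Per-symbol terms -p_i * log2(p_i) with p_i = f_i/59:
  p = 7/59 = 0.118644: log2(p) = -3.075288, -p*log2(p) = 0.364865
  p = 2/59 = 0.033898: log2(p) = -4.882643, -p*log2(p) = 0.165513
  p = 9/59 = 0.152542: log2(p) = -2.712718, -p*log2(p) = 0.413804
  p = 11/59 = 0.186441: log2(p) = -2.423211, -p*log2(p) = 0.451785
  p = 18/59 = 0.305085: log2(p) = -1.712718, -p*log2(p) = 0.522524
  p = 12/59 = 0.203390: log2(p) = -2.297681, -p*log2(p) = 0.467325
H = 0.364865 + 0.165513 + 0.413804 + 0.451785 + 0.522524 + 0.467325 = 2.385816

H = 2.3858 bits/symbol


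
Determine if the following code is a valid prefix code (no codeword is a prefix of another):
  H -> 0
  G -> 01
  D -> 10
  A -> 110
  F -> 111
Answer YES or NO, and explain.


Checking each pair (does one codeword prefix another?):
  H='0' vs G='01': prefix -- VIOLATION

NO -- this is NOT a valid prefix code. H (0) is a prefix of G (01).


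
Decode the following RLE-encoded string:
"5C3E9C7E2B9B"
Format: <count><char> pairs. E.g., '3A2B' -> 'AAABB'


Expanding each <count><char> pair:
  5C -> 'CCCCC'
  3E -> 'EEE'
  9C -> 'CCCCCCCCC'
  7E -> 'EEEEEEE'
  2B -> 'BB'
  9B -> 'BBBBBBBBB'

Decoded = CCCCCEEECCCCCCCCCEEEEEEEBBBBBBBBBBB


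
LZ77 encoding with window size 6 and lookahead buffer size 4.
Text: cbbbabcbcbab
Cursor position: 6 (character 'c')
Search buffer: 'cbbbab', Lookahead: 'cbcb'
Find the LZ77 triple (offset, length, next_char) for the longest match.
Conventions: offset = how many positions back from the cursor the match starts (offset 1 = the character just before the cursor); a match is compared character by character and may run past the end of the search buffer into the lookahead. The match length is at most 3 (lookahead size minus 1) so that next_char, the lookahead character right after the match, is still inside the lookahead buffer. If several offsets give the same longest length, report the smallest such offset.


Try each offset into the search buffer:
  offset=1 (pos 5, char 'b'): match length 0
  offset=2 (pos 4, char 'a'): match length 0
  offset=3 (pos 3, char 'b'): match length 0
  offset=4 (pos 2, char 'b'): match length 0
  offset=5 (pos 1, char 'b'): match length 0
  offset=6 (pos 0, char 'c'): match length 2
Longest match has length 2 at offset 6.
next_char = character at position 6 + 2 = 8 -> 'c'

Best match: offset=6, length=2 (matching 'cb' starting at position 0)
LZ77 triple: (6, 2, 'c')


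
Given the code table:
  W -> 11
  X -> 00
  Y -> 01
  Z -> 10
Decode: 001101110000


Decoding:
00 -> X
11 -> W
01 -> Y
11 -> W
00 -> X
00 -> X


Result: XWYWXX


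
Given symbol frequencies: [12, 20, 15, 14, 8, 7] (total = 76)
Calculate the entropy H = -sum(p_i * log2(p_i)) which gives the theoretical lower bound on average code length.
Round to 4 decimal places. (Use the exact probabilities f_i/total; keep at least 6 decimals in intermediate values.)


Per-symbol terms -p_i * log2(p_i) with p_i = f_i/76:
  p = 12/76 = 0.157895: log2(p) = -2.662965, -p*log2(p) = 0.420468
  p = 20/76 = 0.263158: log2(p) = -1.925999, -p*log2(p) = 0.506842
  p = 15/76 = 0.197368: log2(p) = -2.341037, -p*log2(p) = 0.462047
  p = 14/76 = 0.184211: log2(p) = -2.440573, -p*log2(p) = 0.449579
  p = 8/76 = 0.105263: log2(p) = -3.247928, -p*log2(p) = 0.341887
  p = 7/76 = 0.092105: log2(p) = -3.440573, -p*log2(p) = 0.316895
H = 0.420468 + 0.506842 + 0.462047 + 0.449579 + 0.341887 + 0.316895 = 2.497718

H = 2.4977 bits/symbol


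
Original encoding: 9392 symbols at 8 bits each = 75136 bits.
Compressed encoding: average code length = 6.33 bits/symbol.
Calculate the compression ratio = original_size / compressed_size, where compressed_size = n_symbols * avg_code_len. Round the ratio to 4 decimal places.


original_size = n_symbols * orig_bits = 9392 * 8 = 75136 bits
compressed_size = n_symbols * avg_code_len = 9392 * 6.33 = 59451.36 bits
ratio = original_size / compressed_size = 75136 / 59451.36 = 1.2638

Compression ratio = 1.2638


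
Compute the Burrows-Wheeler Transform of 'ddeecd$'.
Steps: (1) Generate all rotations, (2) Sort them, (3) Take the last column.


Rotations (sorted):
  0: $ddeecd -> last char: d
  1: cd$ddee -> last char: e
  2: d$ddeec -> last char: c
  3: ddeecd$ -> last char: $
  4: deecd$d -> last char: d
  5: ecd$dde -> last char: e
  6: eecd$dd -> last char: d


BWT = dec$ded


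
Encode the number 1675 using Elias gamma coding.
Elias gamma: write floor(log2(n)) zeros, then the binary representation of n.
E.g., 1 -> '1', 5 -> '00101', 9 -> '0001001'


num_bits = floor(log2(1675)) + 1 = 11
leading_zeros = num_bits - 1 = 10
binary(1675) = 11010001011

Elias gamma(1675) = '0000000000' + '11010001011' = 000000000011010001011 (21 bits)


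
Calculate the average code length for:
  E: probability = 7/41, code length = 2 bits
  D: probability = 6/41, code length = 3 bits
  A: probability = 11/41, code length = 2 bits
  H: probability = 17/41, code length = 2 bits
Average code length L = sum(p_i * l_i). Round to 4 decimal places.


Weighted contributions p_i * l_i:
  E: (7/41) * 2 = 14/41
  D: (6/41) * 3 = 18/41
  A: (11/41) * 2 = 22/41
  H: (17/41) * 2 = 34/41
Sum = (14 + 18 + 22 + 34)/41 = 88/41

L = 88/41 = 2.1463 bits/symbol


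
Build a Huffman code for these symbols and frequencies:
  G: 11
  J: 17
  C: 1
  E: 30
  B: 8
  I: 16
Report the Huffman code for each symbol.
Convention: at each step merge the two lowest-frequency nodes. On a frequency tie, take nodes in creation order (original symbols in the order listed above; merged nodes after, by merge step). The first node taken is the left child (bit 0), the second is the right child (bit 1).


Huffman tree construction:
Step 1: Merge C(1) + B(8) = 9
Step 2: Merge (C+B)(9) + G(11) = 20
Step 3: Merge I(16) + J(17) = 33
Step 4: Merge ((C+B)+G)(20) + E(30) = 50
Step 5: Merge (I+J)(33) + (((C+B)+G)+E)(50) = 83
Read each symbol's code off the tree from the root (left child = 0, right child = 1).

Codes:
  G: 101 (length 3)
  J: 01 (length 2)
  C: 1000 (length 4)
  E: 11 (length 2)
  B: 1001 (length 4)
  I: 00 (length 2)
Average code length: 195/83 = 2.3494 bits/symbol


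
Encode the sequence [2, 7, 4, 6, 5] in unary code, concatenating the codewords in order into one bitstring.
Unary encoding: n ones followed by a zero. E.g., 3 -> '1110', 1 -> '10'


Encode each number as n ones followed by a terminating 0:
  2 -> 110 (3 bits)
  7 -> 11111110 (8 bits)
  4 -> 11110 (5 bits)
  6 -> 1111110 (7 bits)
  5 -> 111110 (6 bits)
Total length = 3 + 8 + 5 + 7 + 6 = 29 bits.

Unary([2, 7, 4, 6, 5]) = 11011111110111101111110111110 (29 bits)


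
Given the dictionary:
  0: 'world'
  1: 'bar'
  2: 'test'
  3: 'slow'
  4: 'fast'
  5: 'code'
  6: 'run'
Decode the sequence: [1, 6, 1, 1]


Look up each index in the dictionary:
  1 -> 'bar'
  6 -> 'run'
  1 -> 'bar'
  1 -> 'bar'

Decoded: "bar run bar bar"


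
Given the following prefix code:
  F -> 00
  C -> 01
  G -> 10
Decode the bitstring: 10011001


Decoding step by step:
Bits 10 -> G
Bits 01 -> C
Bits 10 -> G
Bits 01 -> C


Decoded message: GCGC


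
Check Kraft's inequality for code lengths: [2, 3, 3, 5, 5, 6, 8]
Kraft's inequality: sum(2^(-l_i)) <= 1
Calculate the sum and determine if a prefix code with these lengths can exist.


Sum = 2^(-2) + 2^(-3) + 2^(-3) + 2^(-5) + 2^(-5) + 2^(-6) + 2^(-8)
    = 0.25 + 0.125 + 0.125 + 0.03125 + 0.03125 + 0.015625 + 0.00390625
    = 149/256 = 0.58203125
Since 0.58203125 <= 1, Kraft's inequality IS satisfied.
A prefix code with these lengths CAN exist.

Kraft sum = 0.58203125. Satisfied.


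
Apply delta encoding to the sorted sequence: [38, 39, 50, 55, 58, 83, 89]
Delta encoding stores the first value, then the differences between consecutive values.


First value: 38
Deltas:
  39 - 38 = 1
  50 - 39 = 11
  55 - 50 = 5
  58 - 55 = 3
  83 - 58 = 25
  89 - 83 = 6


Delta encoded: [38, 1, 11, 5, 3, 25, 6]


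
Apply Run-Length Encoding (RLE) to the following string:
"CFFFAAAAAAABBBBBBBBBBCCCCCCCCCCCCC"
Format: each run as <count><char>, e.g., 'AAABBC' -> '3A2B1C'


Scanning runs left to right:
  i=0: run of 'C' x 1 -> '1C'
  i=1: run of 'F' x 3 -> '3F'
  i=4: run of 'A' x 7 -> '7A'
  i=11: run of 'B' x 10 -> '10B'
  i=21: run of 'C' x 13 -> '13C'

RLE = 1C3F7A10B13C


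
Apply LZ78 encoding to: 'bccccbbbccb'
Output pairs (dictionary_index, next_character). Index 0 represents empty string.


LZ78 encoding steps:
Dictionary: {0: ''}
Step 1: w='' (idx 0), next='b' -> output (0, 'b'), add 'b' as idx 1
Step 2: w='' (idx 0), next='c' -> output (0, 'c'), add 'c' as idx 2
Step 3: w='c' (idx 2), next='c' -> output (2, 'c'), add 'cc' as idx 3
Step 4: w='c' (idx 2), next='b' -> output (2, 'b'), add 'cb' as idx 4
Step 5: w='b' (idx 1), next='b' -> output (1, 'b'), add 'bb' as idx 5
Step 6: w='cc' (idx 3), next='b' -> output (3, 'b'), add 'ccb' as idx 6


Encoded: [(0, 'b'), (0, 'c'), (2, 'c'), (2, 'b'), (1, 'b'), (3, 'b')]


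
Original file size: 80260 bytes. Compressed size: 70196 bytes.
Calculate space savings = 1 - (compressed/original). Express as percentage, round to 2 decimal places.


ratio = compressed/original = 70196/80260 = 0.874608
savings = 1 - ratio = 1 - 0.874608 = 0.125392
as a percentage: 0.125392 * 100 = 12.54%

Space savings = 1 - 70196/80260 = 12.54%


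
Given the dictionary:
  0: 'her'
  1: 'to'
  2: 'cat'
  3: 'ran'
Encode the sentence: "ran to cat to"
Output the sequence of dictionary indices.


Look up each word in the dictionary:
  'ran' -> 3
  'to' -> 1
  'cat' -> 2
  'to' -> 1

Encoded: [3, 1, 2, 1]


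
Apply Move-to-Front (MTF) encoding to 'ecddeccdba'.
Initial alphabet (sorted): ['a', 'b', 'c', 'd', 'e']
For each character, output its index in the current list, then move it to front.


MTF encoding:
'e': index 4 in ['a', 'b', 'c', 'd', 'e'] -> ['e', 'a', 'b', 'c', 'd']
'c': index 3 in ['e', 'a', 'b', 'c', 'd'] -> ['c', 'e', 'a', 'b', 'd']
'd': index 4 in ['c', 'e', 'a', 'b', 'd'] -> ['d', 'c', 'e', 'a', 'b']
'd': index 0 in ['d', 'c', 'e', 'a', 'b'] -> ['d', 'c', 'e', 'a', 'b']
'e': index 2 in ['d', 'c', 'e', 'a', 'b'] -> ['e', 'd', 'c', 'a', 'b']
'c': index 2 in ['e', 'd', 'c', 'a', 'b'] -> ['c', 'e', 'd', 'a', 'b']
'c': index 0 in ['c', 'e', 'd', 'a', 'b'] -> ['c', 'e', 'd', 'a', 'b']
'd': index 2 in ['c', 'e', 'd', 'a', 'b'] -> ['d', 'c', 'e', 'a', 'b']
'b': index 4 in ['d', 'c', 'e', 'a', 'b'] -> ['b', 'd', 'c', 'e', 'a']
'a': index 4 in ['b', 'd', 'c', 'e', 'a'] -> ['a', 'b', 'd', 'c', 'e']


Output: [4, 3, 4, 0, 2, 2, 0, 2, 4, 4]


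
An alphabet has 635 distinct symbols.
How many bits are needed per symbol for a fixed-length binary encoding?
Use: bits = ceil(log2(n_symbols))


log2(635) = 9.3106
Bracket: 2^9 = 512 < 635 <= 2^10 = 1024
So ceil(log2(635)) = 10

bits = ceil(log2(635)) = ceil(9.3106) = 10 bits


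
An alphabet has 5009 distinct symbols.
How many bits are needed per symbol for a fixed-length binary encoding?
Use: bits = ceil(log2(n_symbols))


log2(5009) = 12.2903
Bracket: 2^12 = 4096 < 5009 <= 2^13 = 8192
So ceil(log2(5009)) = 13

bits = ceil(log2(5009)) = ceil(12.2903) = 13 bits


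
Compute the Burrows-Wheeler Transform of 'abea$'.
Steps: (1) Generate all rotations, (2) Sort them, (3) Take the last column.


Rotations (sorted):
  0: $abea -> last char: a
  1: a$abe -> last char: e
  2: abea$ -> last char: $
  3: bea$a -> last char: a
  4: ea$ab -> last char: b


BWT = ae$ab


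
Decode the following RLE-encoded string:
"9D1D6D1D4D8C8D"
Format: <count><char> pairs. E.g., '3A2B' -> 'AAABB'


Expanding each <count><char> pair:
  9D -> 'DDDDDDDDD'
  1D -> 'D'
  6D -> 'DDDDDD'
  1D -> 'D'
  4D -> 'DDDD'
  8C -> 'CCCCCCCC'
  8D -> 'DDDDDDDD'

Decoded = DDDDDDDDDDDDDDDDDDDDDCCCCCCCCDDDDDDDD


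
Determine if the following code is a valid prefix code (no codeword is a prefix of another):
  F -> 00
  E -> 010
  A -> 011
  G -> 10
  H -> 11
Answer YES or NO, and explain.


Checking each pair (does one codeword prefix another?):
  F='00' vs E='010': no prefix
  F='00' vs A='011': no prefix
  F='00' vs G='10': no prefix
  F='00' vs H='11': no prefix
  E='010' vs F='00': no prefix
  E='010' vs A='011': no prefix
  E='010' vs G='10': no prefix
  E='010' vs H='11': no prefix
  A='011' vs F='00': no prefix
  A='011' vs E='010': no prefix
  A='011' vs G='10': no prefix
  A='011' vs H='11': no prefix
  G='10' vs F='00': no prefix
  G='10' vs E='010': no prefix
  G='10' vs A='011': no prefix
  G='10' vs H='11': no prefix
  H='11' vs F='00': no prefix
  H='11' vs E='010': no prefix
  H='11' vs A='011': no prefix
  H='11' vs G='10': no prefix
No violation found over all pairs.

YES -- this is a valid prefix code. No codeword is a prefix of any other codeword.


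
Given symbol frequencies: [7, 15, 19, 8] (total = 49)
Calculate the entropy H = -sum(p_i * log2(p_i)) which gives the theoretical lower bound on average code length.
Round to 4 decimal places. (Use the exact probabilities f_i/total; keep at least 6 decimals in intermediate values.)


Per-symbol terms -p_i * log2(p_i) with p_i = f_i/49:
  p = 7/49 = 0.142857: log2(p) = -2.807355, -p*log2(p) = 0.401051
  p = 15/49 = 0.306122: log2(p) = -1.707819, -p*log2(p) = 0.522802
  p = 19/49 = 0.387755: log2(p) = -1.366782, -p*log2(p) = 0.529977
  p = 8/49 = 0.163265: log2(p) = -2.614710, -p*log2(p) = 0.426891
H = 0.401051 + 0.522802 + 0.529977 + 0.426891 = 1.880721

H = 1.8807 bits/symbol


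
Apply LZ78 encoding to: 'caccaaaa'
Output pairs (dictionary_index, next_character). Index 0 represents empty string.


LZ78 encoding steps:
Dictionary: {0: ''}
Step 1: w='' (idx 0), next='c' -> output (0, 'c'), add 'c' as idx 1
Step 2: w='' (idx 0), next='a' -> output (0, 'a'), add 'a' as idx 2
Step 3: w='c' (idx 1), next='c' -> output (1, 'c'), add 'cc' as idx 3
Step 4: w='a' (idx 2), next='a' -> output (2, 'a'), add 'aa' as idx 4
Step 5: w='aa' (idx 4), end of input -> output (4, '')


Encoded: [(0, 'c'), (0, 'a'), (1, 'c'), (2, 'a'), (4, '')]


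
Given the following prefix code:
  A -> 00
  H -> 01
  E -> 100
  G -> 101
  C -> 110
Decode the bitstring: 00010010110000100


Decoding step by step:
Bits 00 -> A
Bits 01 -> H
Bits 00 -> A
Bits 101 -> G
Bits 100 -> E
Bits 00 -> A
Bits 100 -> E


Decoded message: AHAGEAE


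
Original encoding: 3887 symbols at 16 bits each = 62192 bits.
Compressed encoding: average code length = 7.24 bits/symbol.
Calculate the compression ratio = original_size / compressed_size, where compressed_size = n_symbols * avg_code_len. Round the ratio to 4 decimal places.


original_size = n_symbols * orig_bits = 3887 * 16 = 62192 bits
compressed_size = n_symbols * avg_code_len = 3887 * 7.24 = 28141.88 bits
ratio = original_size / compressed_size = 62192 / 28141.88 = 2.2099

Compression ratio = 2.2099


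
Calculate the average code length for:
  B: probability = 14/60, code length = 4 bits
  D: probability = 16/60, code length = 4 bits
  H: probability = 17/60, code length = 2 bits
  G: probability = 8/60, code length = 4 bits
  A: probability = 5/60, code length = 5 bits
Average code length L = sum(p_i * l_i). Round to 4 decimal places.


Weighted contributions p_i * l_i:
  B: (14/60) * 4 = 56/60
  D: (16/60) * 4 = 64/60
  H: (17/60) * 2 = 34/60
  G: (8/60) * 4 = 32/60
  A: (5/60) * 5 = 25/60
Sum = (56 + 64 + 34 + 32 + 25)/60 = 211/60

L = 211/60 = 3.5167 bits/symbol


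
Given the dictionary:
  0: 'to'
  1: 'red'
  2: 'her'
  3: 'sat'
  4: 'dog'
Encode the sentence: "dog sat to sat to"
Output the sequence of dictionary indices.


Look up each word in the dictionary:
  'dog' -> 4
  'sat' -> 3
  'to' -> 0
  'sat' -> 3
  'to' -> 0

Encoded: [4, 3, 0, 3, 0]


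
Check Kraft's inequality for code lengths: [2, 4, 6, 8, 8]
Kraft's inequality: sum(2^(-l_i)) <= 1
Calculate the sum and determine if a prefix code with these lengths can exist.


Sum = 2^(-2) + 2^(-4) + 2^(-6) + 2^(-8) + 2^(-8)
    = 0.25 + 0.0625 + 0.015625 + 0.00390625 + 0.00390625
    = 86/256 = 0.3359375
Since 0.3359375 <= 1, Kraft's inequality IS satisfied.
A prefix code with these lengths CAN exist.

Kraft sum = 0.3359375. Satisfied.


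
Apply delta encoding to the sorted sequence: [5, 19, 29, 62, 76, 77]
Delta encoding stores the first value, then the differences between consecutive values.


First value: 5
Deltas:
  19 - 5 = 14
  29 - 19 = 10
  62 - 29 = 33
  76 - 62 = 14
  77 - 76 = 1


Delta encoded: [5, 14, 10, 33, 14, 1]


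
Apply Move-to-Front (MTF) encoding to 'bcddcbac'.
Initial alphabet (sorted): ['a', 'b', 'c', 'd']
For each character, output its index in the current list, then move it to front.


MTF encoding:
'b': index 1 in ['a', 'b', 'c', 'd'] -> ['b', 'a', 'c', 'd']
'c': index 2 in ['b', 'a', 'c', 'd'] -> ['c', 'b', 'a', 'd']
'd': index 3 in ['c', 'b', 'a', 'd'] -> ['d', 'c', 'b', 'a']
'd': index 0 in ['d', 'c', 'b', 'a'] -> ['d', 'c', 'b', 'a']
'c': index 1 in ['d', 'c', 'b', 'a'] -> ['c', 'd', 'b', 'a']
'b': index 2 in ['c', 'd', 'b', 'a'] -> ['b', 'c', 'd', 'a']
'a': index 3 in ['b', 'c', 'd', 'a'] -> ['a', 'b', 'c', 'd']
'c': index 2 in ['a', 'b', 'c', 'd'] -> ['c', 'a', 'b', 'd']


Output: [1, 2, 3, 0, 1, 2, 3, 2]


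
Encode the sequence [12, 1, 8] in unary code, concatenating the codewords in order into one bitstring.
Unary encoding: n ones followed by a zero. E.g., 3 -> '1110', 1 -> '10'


Encode each number as n ones followed by a terminating 0:
  12 -> 1111111111110 (13 bits)
  1 -> 10 (2 bits)
  8 -> 111111110 (9 bits)
Total length = 13 + 2 + 9 = 24 bits.

Unary([12, 1, 8]) = 111111111111010111111110 (24 bits)


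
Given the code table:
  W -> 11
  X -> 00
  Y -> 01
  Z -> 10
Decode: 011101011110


Decoding:
01 -> Y
11 -> W
01 -> Y
01 -> Y
11 -> W
10 -> Z


Result: YWYYWZ


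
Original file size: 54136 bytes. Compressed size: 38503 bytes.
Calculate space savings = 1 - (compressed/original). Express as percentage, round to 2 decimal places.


ratio = compressed/original = 38503/54136 = 0.711227
savings = 1 - ratio = 1 - 0.711227 = 0.288773
as a percentage: 0.288773 * 100 = 28.88%

Space savings = 1 - 38503/54136 = 28.88%


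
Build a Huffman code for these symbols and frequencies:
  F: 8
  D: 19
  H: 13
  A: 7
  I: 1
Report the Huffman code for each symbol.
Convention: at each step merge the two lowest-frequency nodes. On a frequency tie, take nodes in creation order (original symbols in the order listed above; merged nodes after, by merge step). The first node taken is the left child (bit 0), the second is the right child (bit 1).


Huffman tree construction:
Step 1: Merge I(1) + A(7) = 8
Step 2: Merge F(8) + (I+A)(8) = 16
Step 3: Merge H(13) + (F+(I+A))(16) = 29
Step 4: Merge D(19) + (H+(F+(I+A)))(29) = 48
Read each symbol's code off the tree from the root (left child = 0, right child = 1).

Codes:
  F: 110 (length 3)
  D: 0 (length 1)
  H: 10 (length 2)
  A: 1111 (length 4)
  I: 1110 (length 4)
Average code length: 101/48 = 2.1042 bits/symbol


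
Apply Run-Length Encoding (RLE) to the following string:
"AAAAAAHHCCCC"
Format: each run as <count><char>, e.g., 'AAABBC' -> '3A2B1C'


Scanning runs left to right:
  i=0: run of 'A' x 6 -> '6A'
  i=6: run of 'H' x 2 -> '2H'
  i=8: run of 'C' x 4 -> '4C'

RLE = 6A2H4C


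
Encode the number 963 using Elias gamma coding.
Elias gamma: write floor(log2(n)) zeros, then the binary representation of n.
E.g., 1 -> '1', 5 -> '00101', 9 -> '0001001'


num_bits = floor(log2(963)) + 1 = 10
leading_zeros = num_bits - 1 = 9
binary(963) = 1111000011

Elias gamma(963) = '000000000' + '1111000011' = 0000000001111000011 (19 bits)


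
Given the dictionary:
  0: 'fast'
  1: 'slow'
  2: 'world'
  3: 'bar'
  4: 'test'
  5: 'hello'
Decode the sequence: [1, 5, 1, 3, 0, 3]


Look up each index in the dictionary:
  1 -> 'slow'
  5 -> 'hello'
  1 -> 'slow'
  3 -> 'bar'
  0 -> 'fast'
  3 -> 'bar'

Decoded: "slow hello slow bar fast bar"


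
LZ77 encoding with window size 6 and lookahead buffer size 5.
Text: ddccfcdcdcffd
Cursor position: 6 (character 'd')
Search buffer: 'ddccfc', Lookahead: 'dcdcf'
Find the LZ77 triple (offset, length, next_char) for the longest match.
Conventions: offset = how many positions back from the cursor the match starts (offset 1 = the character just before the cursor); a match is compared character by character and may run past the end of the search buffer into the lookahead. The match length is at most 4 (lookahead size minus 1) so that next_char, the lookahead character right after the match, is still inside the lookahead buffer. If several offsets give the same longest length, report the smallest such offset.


Try each offset into the search buffer:
  offset=1 (pos 5, char 'c'): match length 0
  offset=2 (pos 4, char 'f'): match length 0
  offset=3 (pos 3, char 'c'): match length 0
  offset=4 (pos 2, char 'c'): match length 0
  offset=5 (pos 1, char 'd'): match length 2
  offset=6 (pos 0, char 'd'): match length 1
Longest match has length 2 at offset 5.
next_char = character at position 6 + 2 = 8 -> 'd'

Best match: offset=5, length=2 (matching 'dc' starting at position 1)
LZ77 triple: (5, 2, 'd')


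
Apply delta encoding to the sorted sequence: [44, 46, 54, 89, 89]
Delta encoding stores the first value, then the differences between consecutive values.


First value: 44
Deltas:
  46 - 44 = 2
  54 - 46 = 8
  89 - 54 = 35
  89 - 89 = 0


Delta encoded: [44, 2, 8, 35, 0]


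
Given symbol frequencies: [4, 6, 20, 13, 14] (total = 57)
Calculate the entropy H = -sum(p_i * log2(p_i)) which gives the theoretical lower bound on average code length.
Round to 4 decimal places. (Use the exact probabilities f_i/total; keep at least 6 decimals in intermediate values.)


Per-symbol terms -p_i * log2(p_i) with p_i = f_i/57:
  p = 4/57 = 0.070175: log2(p) = -3.832890, -p*log2(p) = 0.268975
  p = 6/57 = 0.105263: log2(p) = -3.247928, -p*log2(p) = 0.341887
  p = 20/57 = 0.350877: log2(p) = -1.510962, -p*log2(p) = 0.530162
  p = 13/57 = 0.228070: log2(p) = -2.132450, -p*log2(p) = 0.486348
  p = 14/57 = 0.245614: log2(p) = -2.025535, -p*log2(p) = 0.497500
H = 0.268975 + 0.341887 + 0.530162 + 0.486348 + 0.497500 = 2.124872

H = 2.1249 bits/symbol
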